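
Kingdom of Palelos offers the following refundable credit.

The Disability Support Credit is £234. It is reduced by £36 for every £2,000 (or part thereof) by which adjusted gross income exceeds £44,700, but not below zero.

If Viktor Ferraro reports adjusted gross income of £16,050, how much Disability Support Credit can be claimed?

£234

Disability Support Credit: £16,050 is at or below the £44,700 threshold, so the full £234 applies.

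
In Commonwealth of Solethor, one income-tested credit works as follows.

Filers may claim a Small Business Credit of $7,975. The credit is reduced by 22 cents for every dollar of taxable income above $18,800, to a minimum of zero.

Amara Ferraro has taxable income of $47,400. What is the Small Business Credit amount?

$1,683

Small Business Credit: 22% of the $28,600 excess over $18,800 is $6,292; credit = $7,975 − $6,292 = $1,683.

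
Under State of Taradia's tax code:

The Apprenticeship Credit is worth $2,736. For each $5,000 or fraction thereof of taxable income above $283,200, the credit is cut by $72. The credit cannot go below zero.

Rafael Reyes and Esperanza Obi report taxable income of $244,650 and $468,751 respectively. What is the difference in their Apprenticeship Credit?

Rafael ($244,650): Apprenticeship Credit: $244,650 is at or below the $283,200 threshold, so the full $2,736 applies.
Esperanza ($468,751): Apprenticeship Credit: income exceeds $283,200 by $185,551 → 38 increments × $72 = $2,736 ≥ base, so the credit is $0.
Difference: |$2,736 − $0| = $2,736.

$2,736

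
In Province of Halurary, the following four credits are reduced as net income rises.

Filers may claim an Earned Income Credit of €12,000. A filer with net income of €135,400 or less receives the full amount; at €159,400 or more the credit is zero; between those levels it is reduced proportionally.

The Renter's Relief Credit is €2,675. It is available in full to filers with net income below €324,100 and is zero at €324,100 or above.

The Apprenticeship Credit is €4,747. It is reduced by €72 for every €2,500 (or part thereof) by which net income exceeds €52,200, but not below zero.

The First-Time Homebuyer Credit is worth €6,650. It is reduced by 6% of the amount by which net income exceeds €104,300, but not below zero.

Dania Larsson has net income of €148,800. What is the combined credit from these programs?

Earned Income Credit: €148,800 is €13,400 into a €24,000 phase-out range, leaving 10,600/24,000 of the credit: €12,000 × 10,600/24,000 = €5,300.
Renter's Relief Credit: €148,800 is below the €324,100 cutoff, so the full €2,675 applies.
Apprenticeship Credit: income exceeds €52,200 by €96,600, which is 39 full-or-partial €2,500 increments; reduction = 39 × €72 = €2,808, leaving €1,939.
First-Time Homebuyer Credit: 6% of the €44,500 excess over €104,300 is €2,670; credit = €6,650 − €2,670 = €3,980.
Total: €5,300 + €2,675 + €1,939 + €3,980 = €13,894.

€13,894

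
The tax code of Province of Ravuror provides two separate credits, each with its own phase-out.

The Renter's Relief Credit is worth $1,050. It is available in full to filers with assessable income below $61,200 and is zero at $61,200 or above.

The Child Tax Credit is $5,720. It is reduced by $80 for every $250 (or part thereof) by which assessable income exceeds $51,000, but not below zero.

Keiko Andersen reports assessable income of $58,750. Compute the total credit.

$4,290

Renter's Relief Credit: $58,750 is below the $61,200 cutoff, so the full $1,050 applies.
Child Tax Credit: income exceeds $51,000 by $7,750, which is 31 full-or-partial $250 increments; reduction = 31 × $80 = $2,480, leaving $3,240.
Total: $1,050 + $3,240 = $4,290.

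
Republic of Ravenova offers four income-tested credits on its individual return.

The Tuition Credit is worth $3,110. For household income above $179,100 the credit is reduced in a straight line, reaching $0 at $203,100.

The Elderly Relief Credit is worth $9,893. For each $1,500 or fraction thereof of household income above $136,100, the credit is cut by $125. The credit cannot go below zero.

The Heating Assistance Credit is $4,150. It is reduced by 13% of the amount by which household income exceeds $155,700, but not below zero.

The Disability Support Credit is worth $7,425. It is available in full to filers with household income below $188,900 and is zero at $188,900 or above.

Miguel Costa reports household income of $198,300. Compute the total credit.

Tuition Credit: $198,300 is $19,200 into a $24,000 phase-out range, leaving 4,800/24,000 of the credit: $3,110 × 4,800/24,000 = $622.
Elderly Relief Credit: income exceeds $136,100 by $62,200, which is 42 full-or-partial $1,500 increments; reduction = 42 × $125 = $5,250, leaving $4,643.
Heating Assistance Credit: 13% of the $42,600 excess over $155,700 is $5,538 ≥ base, so the credit is $0.
Disability Support Credit: $198,300 meets or exceeds the $188,900 cutoff, so the credit is $0.
Total: $622 + $4,643 + $0 + $0 = $5,265.

$5,265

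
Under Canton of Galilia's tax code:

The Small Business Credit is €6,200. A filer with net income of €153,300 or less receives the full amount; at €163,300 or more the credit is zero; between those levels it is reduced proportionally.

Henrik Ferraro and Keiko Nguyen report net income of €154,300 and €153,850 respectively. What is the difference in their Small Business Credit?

€279

Henrik (€154,300): Small Business Credit: €154,300 is €1,000 into a €10,000 phase-out range, leaving 9,000/10,000 of the credit: €6,200 × 9,000/10,000 = €5,580.
Keiko (€153,850): Small Business Credit: €153,850 is €550 into a €10,000 phase-out range, leaving 9,450/10,000 of the credit: €6,200 × 9,450/10,000 = €5,859.
Difference: |€5,580 − €5,859| = €279.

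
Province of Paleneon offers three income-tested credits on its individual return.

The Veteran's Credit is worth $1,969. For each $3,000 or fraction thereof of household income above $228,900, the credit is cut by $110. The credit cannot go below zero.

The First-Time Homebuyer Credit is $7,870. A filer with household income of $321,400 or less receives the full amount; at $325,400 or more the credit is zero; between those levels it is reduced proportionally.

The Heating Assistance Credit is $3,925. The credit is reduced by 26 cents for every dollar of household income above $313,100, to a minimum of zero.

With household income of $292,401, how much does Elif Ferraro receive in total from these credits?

$11,795

Veteran's Credit: income exceeds $228,900 by $63,501 → 22 increments × $110 = $2,420 ≥ base, so the credit is $0.
First-Time Homebuyer Credit: $292,401 is at or below the $321,400 threshold, so the full $7,870 applies.
Heating Assistance Credit: $292,401 is at or below the $313,100 threshold, so the full $3,925 applies.
Total: $0 + $7,870 + $3,925 = $11,795.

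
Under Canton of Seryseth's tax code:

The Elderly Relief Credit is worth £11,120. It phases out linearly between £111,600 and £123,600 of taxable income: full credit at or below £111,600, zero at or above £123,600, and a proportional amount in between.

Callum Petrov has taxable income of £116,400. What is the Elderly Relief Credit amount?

£6,672

Elderly Relief Credit: £116,400 is £4,800 into a £12,000 phase-out range, leaving 7,200/12,000 of the credit: £11,120 × 7,200/12,000 = £6,672.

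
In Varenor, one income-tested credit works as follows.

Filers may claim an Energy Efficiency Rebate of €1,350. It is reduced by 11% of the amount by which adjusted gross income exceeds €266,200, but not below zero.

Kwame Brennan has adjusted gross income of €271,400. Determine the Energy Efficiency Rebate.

€778

Energy Efficiency Rebate: 11% of the €5,200 excess over €266,200 is €572; credit = €1,350 − €572 = €778.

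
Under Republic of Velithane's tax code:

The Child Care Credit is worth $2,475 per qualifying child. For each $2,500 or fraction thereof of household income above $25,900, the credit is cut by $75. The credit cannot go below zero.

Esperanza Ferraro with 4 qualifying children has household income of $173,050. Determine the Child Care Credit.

$5,475

Child Care Credit: base = 4 × $2,475 = $9,900. income exceeds $25,900 by $147,150, which is 59 full-or-partial $2,500 increments; reduction = 59 × $75 = $4,425, leaving $5,475.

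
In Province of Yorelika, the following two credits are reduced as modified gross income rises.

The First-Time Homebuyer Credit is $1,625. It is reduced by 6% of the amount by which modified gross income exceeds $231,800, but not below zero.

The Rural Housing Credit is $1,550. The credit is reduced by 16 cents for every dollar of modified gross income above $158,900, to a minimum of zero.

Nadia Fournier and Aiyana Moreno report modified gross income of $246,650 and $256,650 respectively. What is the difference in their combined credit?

Nadia ($246,650): First-Time Homebuyer Credit: 6% of the $14,850 excess over $231,800 is $891; credit = $1,625 − $891 = $734. Rural Housing Credit: 16% of the $87,750 excess over $158,900 is $14,040 ≥ base, so the credit is $0. total $734 + $0 = $734
Aiyana ($256,650): First-Time Homebuyer Credit: 6% of the $24,850 excess over $231,800 is $1,491; credit = $1,625 − $1,491 = $134. Rural Housing Credit: 16% of the $97,750 excess over $158,900 is $15,640 ≥ base, so the credit is $0. total $134 + $0 = $134
Difference: |$734 − $134| = $600.

$600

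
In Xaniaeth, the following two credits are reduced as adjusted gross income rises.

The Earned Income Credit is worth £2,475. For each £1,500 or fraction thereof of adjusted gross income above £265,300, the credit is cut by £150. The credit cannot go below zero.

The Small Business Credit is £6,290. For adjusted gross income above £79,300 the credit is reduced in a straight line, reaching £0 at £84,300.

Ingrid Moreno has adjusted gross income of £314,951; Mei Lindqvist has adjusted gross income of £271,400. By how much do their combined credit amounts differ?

£1,725

Ingrid (£314,951): Earned Income Credit: income exceeds £265,300 by £49,651 → 34 increments × £150 = £5,100 ≥ base, so the credit is £0. Small Business Credit: £314,951 is at or above £84,300, so the credit is £0. total £0 + £0 = £0
Mei (£271,400): Earned Income Credit: income exceeds £265,300 by £6,100, which is 5 full-or-partial £1,500 increments; reduction = 5 × £150 = £750, leaving £1,725. Small Business Credit: £271,400 is at or above £84,300, so the credit is £0. total £1,725 + £0 = £1,725
Difference: |£0 − £1,725| = £1,725.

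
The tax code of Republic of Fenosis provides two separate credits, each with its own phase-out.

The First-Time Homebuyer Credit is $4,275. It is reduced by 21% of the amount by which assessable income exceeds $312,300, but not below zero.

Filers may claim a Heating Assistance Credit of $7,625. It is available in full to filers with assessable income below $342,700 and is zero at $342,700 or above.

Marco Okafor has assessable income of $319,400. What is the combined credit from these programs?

First-Time Homebuyer Credit: 21% of the $7,100 excess over $312,300 is $1,491; credit = $4,275 − $1,491 = $2,784.
Heating Assistance Credit: $319,400 is below the $342,700 cutoff, so the full $7,625 applies.
Total: $2,784 + $7,625 = $10,409.

$10,409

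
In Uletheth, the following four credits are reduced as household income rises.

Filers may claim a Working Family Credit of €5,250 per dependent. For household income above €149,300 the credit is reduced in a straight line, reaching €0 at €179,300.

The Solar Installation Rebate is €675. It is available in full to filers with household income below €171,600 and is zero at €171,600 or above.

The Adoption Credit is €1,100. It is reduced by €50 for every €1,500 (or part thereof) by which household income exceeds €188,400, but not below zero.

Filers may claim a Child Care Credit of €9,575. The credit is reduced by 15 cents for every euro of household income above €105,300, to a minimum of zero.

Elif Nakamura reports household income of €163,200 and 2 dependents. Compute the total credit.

€8,300

Working Family Credit: base = 2 × €5,250 = €10,500. €163,200 is €13,900 into a €30,000 phase-out range, leaving 16,100/30,000 of the credit: €10,500 × 16,100/30,000 = €5,635.
Solar Installation Rebate: €163,200 is below the €171,600 cutoff, so the full €675 applies.
Adoption Credit: €163,200 is at or below the €188,400 threshold, so the full €1,100 applies.
Child Care Credit: 15% of the €57,900 excess over €105,300 is €8,685; credit = €9,575 − €8,685 = €890.
Total: €5,635 + €675 + €1,100 + €890 = €8,300.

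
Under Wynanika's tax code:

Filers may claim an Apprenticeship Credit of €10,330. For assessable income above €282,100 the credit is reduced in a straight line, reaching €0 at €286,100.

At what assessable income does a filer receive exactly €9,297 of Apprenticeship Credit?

€9,297 is 9,297/10,330 of the full €10,330, so 1,033/10,330 of the €4,000 range has been used: income = €282,100 + €4,000 × 1,033/10,330 = €282,500.

€282,500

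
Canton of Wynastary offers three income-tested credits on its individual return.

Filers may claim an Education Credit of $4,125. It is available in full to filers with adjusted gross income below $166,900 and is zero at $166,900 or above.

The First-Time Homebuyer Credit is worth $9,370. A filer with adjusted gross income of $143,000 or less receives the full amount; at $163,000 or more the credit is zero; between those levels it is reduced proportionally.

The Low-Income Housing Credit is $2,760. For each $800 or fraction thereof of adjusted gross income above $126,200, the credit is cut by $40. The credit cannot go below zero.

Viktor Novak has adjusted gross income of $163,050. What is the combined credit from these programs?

$5,005

Education Credit: $163,050 is below the $166,900 cutoff, so the full $4,125 applies.
First-Time Homebuyer Credit: $163,050 is at or above $163,000, so the credit is $0.
Low-Income Housing Credit: income exceeds $126,200 by $36,850, which is 47 full-or-partial $800 increments; reduction = 47 × $40 = $1,880, leaving $880.
Total: $4,125 + $0 + $880 = $5,005.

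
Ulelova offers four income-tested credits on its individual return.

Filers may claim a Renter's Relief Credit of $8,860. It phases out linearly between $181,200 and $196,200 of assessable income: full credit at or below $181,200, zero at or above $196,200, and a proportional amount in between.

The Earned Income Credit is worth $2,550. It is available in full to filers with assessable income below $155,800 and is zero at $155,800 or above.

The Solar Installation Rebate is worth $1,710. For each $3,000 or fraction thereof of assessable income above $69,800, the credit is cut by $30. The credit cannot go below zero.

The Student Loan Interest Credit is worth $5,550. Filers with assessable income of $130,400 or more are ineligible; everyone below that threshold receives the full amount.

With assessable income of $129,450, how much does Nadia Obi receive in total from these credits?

Renter's Relief Credit: $129,450 is at or below the $181,200 threshold, so the full $8,860 applies.
Earned Income Credit: $129,450 is below the $155,800 cutoff, so the full $2,550 applies.
Solar Installation Rebate: income exceeds $69,800 by $59,650, which is 20 full-or-partial $3,000 increments; reduction = 20 × $30 = $600, leaving $1,110.
Student Loan Interest Credit: $129,450 is below the $130,400 cutoff, so the full $5,550 applies.
Total: $8,860 + $2,550 + $1,110 + $5,550 = $18,070.

$18,070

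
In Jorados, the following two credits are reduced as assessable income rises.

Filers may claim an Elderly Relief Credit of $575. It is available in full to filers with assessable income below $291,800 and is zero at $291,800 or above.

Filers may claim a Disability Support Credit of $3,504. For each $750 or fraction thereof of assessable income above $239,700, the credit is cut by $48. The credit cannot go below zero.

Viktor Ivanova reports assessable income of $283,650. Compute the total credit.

Elderly Relief Credit: $283,650 is below the $291,800 cutoff, so the full $575 applies.
Disability Support Credit: income exceeds $239,700 by $43,950, which is 59 full-or-partial $750 increments; reduction = 59 × $48 = $2,832, leaving $672.
Total: $575 + $672 = $1,247.

$1,247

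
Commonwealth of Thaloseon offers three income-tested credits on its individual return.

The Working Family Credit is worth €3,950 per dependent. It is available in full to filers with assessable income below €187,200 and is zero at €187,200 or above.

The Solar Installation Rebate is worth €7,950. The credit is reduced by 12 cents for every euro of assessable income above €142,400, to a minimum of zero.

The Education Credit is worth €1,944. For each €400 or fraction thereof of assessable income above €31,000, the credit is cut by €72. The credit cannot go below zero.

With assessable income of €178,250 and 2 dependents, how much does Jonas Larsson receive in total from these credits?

Working Family Credit: base = 2 × €3,950 = €7,900. €178,250 is below the €187,200 cutoff, so the full €7,900 applies.
Solar Installation Rebate: 12% of the €35,850 excess over €142,400 is €4,302; credit = €7,950 − €4,302 = €3,648.
Education Credit: income exceeds €31,000 by €147,250 → 369 increments × €72 = €26,568 ≥ base, so the credit is €0.
Total: €7,900 + €3,648 + €0 = €11,548.

€11,548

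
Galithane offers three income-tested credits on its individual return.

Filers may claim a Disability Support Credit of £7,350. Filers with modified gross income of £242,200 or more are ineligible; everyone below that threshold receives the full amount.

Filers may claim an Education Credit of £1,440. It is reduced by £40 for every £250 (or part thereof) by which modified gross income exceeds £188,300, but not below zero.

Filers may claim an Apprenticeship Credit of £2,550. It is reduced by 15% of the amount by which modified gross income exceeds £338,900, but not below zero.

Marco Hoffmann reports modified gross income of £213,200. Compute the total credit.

£9,900

Disability Support Credit: £213,200 is below the £242,200 cutoff, so the full £7,350 applies.
Education Credit: income exceeds £188,300 by £24,900 → 100 increments × £40 = £4,000 ≥ base, so the credit is £0.
Apprenticeship Credit: £213,200 is at or below the £338,900 threshold, so the full £2,550 applies.
Total: £7,350 + £0 + £2,550 = £9,900.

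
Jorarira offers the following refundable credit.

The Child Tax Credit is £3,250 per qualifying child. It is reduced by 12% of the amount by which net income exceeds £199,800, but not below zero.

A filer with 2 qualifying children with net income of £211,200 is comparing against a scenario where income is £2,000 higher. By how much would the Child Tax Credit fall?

£240

At £211,200 — base = 2 × £3,250 = £6,500. 12% of the £11,400 excess over £199,800 is £1,368; credit = £6,500 − £1,368 = £5,132.
At £213,200 — base = 2 × £3,250 = £6,500. 12% of the £13,400 excess over £199,800 is £1,608; credit = £6,500 − £1,608 = £4,892.
Lost: £5,132 − £4,892 = £240.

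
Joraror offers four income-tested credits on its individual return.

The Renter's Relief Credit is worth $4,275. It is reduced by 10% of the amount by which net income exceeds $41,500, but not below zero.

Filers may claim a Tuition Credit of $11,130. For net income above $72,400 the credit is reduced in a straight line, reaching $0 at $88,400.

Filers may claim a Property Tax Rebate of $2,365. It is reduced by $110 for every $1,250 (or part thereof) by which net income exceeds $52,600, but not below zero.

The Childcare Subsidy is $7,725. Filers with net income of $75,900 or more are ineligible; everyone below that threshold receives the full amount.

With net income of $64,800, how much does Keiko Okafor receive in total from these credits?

Renter's Relief Credit: 10% of the $23,300 excess over $41,500 is $2,330; credit = $4,275 − $2,330 = $1,945.
Tuition Credit: $64,800 is at or below the $72,400 threshold, so the full $11,130 applies.
Property Tax Rebate: income exceeds $52,600 by $12,200, which is 10 full-or-partial $1,250 increments; reduction = 10 × $110 = $1,100, leaving $1,265.
Childcare Subsidy: $64,800 is below the $75,900 cutoff, so the full $7,725 applies.
Total: $1,945 + $11,130 + $1,265 + $7,725 = $22,065.

$22,065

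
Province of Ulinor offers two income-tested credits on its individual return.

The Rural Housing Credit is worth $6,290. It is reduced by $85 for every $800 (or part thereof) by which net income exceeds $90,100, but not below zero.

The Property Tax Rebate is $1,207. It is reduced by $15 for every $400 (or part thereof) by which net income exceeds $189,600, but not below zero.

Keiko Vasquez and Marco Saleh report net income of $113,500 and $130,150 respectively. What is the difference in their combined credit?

Keiko ($113,500): Rural Housing Credit: income exceeds $90,100 by $23,400, which is 30 full-or-partial $800 increments; reduction = 30 × $85 = $2,550, leaving $3,740. Property Tax Rebate: $113,500 is at or below the $189,600 threshold, so the full $1,207 applies. total $3,740 + $1,207 = $4,947
Marco ($130,150): Rural Housing Credit: income exceeds $90,100 by $40,050, which is 51 full-or-partial $800 increments; reduction = 51 × $85 = $4,335, leaving $1,955. Property Tax Rebate: $130,150 is at or below the $189,600 threshold, so the full $1,207 applies. total $1,955 + $1,207 = $3,162
Difference: |$4,947 − $3,162| = $1,785.

$1,785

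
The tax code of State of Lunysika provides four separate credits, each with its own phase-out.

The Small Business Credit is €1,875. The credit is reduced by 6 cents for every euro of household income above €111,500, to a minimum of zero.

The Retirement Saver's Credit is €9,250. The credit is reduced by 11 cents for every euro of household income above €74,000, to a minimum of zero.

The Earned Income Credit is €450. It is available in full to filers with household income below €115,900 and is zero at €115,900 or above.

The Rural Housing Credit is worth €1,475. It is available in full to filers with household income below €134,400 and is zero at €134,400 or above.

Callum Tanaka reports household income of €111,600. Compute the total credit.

€8,908

Small Business Credit: 6% of the €100 excess over €111,500 is €6; credit = €1,875 − €6 = €1,869.
Retirement Saver's Credit: 11% of the €37,600 excess over €74,000 is €4,136; credit = €9,250 − €4,136 = €5,114.
Earned Income Credit: €111,600 is below the €115,900 cutoff, so the full €450 applies.
Rural Housing Credit: €111,600 is below the €134,400 cutoff, so the full €1,475 applies.
Total: €1,869 + €5,114 + €450 + €1,475 = €8,908.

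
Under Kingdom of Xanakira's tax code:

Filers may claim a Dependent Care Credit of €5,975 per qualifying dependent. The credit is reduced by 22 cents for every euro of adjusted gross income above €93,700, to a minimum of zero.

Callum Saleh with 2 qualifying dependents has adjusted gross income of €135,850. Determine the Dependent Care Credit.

Dependent Care Credit: base = 2 × €5,975 = €11,950. 22% of the €42,150 excess over €93,700 is €9,273; credit = €11,950 − €9,273 = €2,677.

€2,677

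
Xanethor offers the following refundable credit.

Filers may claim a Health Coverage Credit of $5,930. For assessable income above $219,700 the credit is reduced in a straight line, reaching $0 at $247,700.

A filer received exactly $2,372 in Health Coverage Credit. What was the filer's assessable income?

$236,500

$2,372 is 2,372/5,930 of the full $5,930, so 3,558/5,930 of the $28,000 range has been used: income = $219,700 + $28,000 × 3,558/5,930 = $236,500.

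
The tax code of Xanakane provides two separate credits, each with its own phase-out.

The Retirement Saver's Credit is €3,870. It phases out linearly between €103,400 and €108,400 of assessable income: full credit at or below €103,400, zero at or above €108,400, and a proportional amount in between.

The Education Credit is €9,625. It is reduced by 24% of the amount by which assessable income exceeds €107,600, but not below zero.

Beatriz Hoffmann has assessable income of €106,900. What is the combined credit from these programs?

€10,786

Retirement Saver's Credit: €106,900 is €3,500 into a €5,000 phase-out range, leaving 1,500/5,000 of the credit: €3,870 × 1,500/5,000 = €1,161.
Education Credit: €106,900 is at or below the €107,600 threshold, so the full €9,625 applies.
Total: €1,161 + €9,625 = €10,786.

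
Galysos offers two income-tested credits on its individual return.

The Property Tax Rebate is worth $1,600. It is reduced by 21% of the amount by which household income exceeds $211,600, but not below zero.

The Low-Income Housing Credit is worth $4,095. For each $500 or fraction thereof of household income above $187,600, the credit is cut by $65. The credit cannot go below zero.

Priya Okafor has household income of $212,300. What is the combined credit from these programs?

Property Tax Rebate: 21% of the $700 excess over $211,600 is $147; credit = $1,600 − $147 = $1,453.
Low-Income Housing Credit: income exceeds $187,600 by $24,700, which is 50 full-or-partial $500 increments; reduction = 50 × $65 = $3,250, leaving $845.
Total: $1,453 + $845 = $2,298.

$2,298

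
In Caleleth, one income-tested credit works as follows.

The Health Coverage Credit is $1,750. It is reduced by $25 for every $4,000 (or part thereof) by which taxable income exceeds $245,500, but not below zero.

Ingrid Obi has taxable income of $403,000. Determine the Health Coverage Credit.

$750

Health Coverage Credit: income exceeds $245,500 by $157,500, which is 40 full-or-partial $4,000 increments; reduction = 40 × $25 = $1,000, leaving $750.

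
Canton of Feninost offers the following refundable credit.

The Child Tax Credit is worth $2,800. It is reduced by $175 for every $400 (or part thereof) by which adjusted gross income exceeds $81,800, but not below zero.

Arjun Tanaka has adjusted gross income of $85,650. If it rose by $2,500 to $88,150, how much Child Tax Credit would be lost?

$1,050

At $85,650 — income exceeds $81,800 by $3,850, which is 10 full-or-partial $400 increments; reduction = 10 × $175 = $1,750, leaving $1,050.
At $88,150 — income exceeds $81,800 by $6,350 → 16 increments × $175 = $2,800 ≥ base, so the credit is $0.
Lost: $1,050 − $0 = $1,050.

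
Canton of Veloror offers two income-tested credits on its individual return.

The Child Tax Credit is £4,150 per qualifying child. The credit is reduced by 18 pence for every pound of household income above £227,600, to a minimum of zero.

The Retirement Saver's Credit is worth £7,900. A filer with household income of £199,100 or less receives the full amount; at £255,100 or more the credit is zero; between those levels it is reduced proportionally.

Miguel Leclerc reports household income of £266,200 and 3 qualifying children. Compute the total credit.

£5,502

Child Tax Credit: base = 3 × £4,150 = £12,450. 18% of the £38,600 excess over £227,600 is £6,948; credit = £12,450 − £6,948 = £5,502.
Retirement Saver's Credit: £266,200 is at or above £255,100, so the credit is £0.
Total: £5,502 + £0 = £5,502.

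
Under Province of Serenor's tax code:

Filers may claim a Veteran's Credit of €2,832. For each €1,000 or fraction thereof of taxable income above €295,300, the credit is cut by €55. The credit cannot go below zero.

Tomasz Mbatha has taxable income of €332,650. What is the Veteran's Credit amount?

€742

Veteran's Credit: income exceeds €295,300 by €37,350, which is 38 full-or-partial €1,000 increments; reduction = 38 × €55 = €2,090, leaving €742.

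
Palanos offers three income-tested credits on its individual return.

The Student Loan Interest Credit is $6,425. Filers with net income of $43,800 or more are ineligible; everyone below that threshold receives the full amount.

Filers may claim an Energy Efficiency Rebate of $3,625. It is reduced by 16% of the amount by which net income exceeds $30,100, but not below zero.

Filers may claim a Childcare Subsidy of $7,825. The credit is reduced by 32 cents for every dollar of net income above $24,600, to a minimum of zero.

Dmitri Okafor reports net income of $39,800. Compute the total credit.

$11,459

Student Loan Interest Credit: $39,800 is below the $43,800 cutoff, so the full $6,425 applies.
Energy Efficiency Rebate: 16% of the $9,700 excess over $30,100 is $1,552; credit = $3,625 − $1,552 = $2,073.
Childcare Subsidy: 32% of the $15,200 excess over $24,600 is $4,864; credit = $7,825 − $4,864 = $2,961.
Total: $6,425 + $2,073 + $2,961 = $11,459.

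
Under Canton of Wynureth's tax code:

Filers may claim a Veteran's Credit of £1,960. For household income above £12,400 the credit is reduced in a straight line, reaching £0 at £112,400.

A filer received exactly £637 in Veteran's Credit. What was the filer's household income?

£637 is 637/1,960 of the full £1,960, so 1,323/1,960 of the £100,000 range has been used: income = £12,400 + £100,000 × 1,323/1,960 = £79,900.

£79,900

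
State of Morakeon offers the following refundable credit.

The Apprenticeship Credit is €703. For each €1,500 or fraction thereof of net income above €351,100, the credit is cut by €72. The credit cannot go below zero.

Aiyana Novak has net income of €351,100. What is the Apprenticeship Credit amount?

Apprenticeship Credit: €351,100 is at or below the €351,100 threshold, so the full €703 applies.

€703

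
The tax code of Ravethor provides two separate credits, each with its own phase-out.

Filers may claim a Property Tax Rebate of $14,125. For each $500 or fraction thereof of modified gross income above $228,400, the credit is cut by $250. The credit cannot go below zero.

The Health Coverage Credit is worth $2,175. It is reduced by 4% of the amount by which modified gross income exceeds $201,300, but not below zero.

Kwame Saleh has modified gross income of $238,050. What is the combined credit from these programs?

Property Tax Rebate: income exceeds $228,400 by $9,650, which is 20 full-or-partial $500 increments; reduction = 20 × $250 = $5,000, leaving $9,125.
Health Coverage Credit: 4% of the $36,750 excess over $201,300 is $1,470; credit = $2,175 − $1,470 = $705.
Total: $9,125 + $705 = $9,830.

$9,830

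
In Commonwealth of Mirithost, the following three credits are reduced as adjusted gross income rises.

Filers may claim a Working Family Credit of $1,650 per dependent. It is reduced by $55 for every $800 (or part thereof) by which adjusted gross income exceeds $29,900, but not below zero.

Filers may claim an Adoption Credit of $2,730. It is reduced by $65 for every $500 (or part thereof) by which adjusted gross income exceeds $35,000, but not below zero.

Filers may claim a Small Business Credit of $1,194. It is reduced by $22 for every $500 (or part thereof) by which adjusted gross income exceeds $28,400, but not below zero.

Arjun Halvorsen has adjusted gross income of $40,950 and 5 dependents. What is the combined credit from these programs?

$10,052

Working Family Credit: base = 5 × $1,650 = $8,250. income exceeds $29,900 by $11,050, which is 14 full-or-partial $800 increments; reduction = 14 × $55 = $770, leaving $7,480.
Adoption Credit: income exceeds $35,000 by $5,950, which is 12 full-or-partial $500 increments; reduction = 12 × $65 = $780, leaving $1,950.
Small Business Credit: income exceeds $28,400 by $12,550, which is 26 full-or-partial $500 increments; reduction = 26 × $22 = $572, leaving $622.
Total: $7,480 + $1,950 + $622 = $10,052.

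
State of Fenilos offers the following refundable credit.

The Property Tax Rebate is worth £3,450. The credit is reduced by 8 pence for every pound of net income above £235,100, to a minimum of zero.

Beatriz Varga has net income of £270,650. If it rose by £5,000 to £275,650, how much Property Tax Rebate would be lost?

£400

At £270,650 — 8% of the £35,550 excess over £235,100 is £2,844; credit = £3,450 − £2,844 = £606.
At £275,650 — 8% of the £40,550 excess over £235,100 is £3,244; credit = £3,450 − £3,244 = £206.
Lost: £606 − £206 = £400.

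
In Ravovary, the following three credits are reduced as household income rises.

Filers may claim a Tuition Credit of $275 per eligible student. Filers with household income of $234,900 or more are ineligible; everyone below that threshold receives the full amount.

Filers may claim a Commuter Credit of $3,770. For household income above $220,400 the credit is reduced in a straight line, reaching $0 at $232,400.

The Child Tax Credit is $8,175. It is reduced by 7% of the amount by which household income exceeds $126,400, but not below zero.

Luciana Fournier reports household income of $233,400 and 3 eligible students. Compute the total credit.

$1,510

Tuition Credit: base = 3 × $275 = $825. $233,400 is below the $234,900 cutoff, so the full $825 applies.
Commuter Credit: $233,400 is at or above $232,400, so the credit is $0.
Child Tax Credit: 7% of the $107,000 excess over $126,400 is $7,490; credit = $8,175 − $7,490 = $685.
Total: $825 + $0 + $685 = $1,510.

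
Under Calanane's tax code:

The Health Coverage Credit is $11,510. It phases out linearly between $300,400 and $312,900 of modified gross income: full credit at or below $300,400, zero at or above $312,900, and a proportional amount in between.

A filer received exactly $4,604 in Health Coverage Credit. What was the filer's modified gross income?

$4,604 is 4,604/11,510 of the full $11,510, so 6,906/11,510 of the $12,500 range has been used: income = $300,400 + $12,500 × 6,906/11,510 = $307,900.

$307,900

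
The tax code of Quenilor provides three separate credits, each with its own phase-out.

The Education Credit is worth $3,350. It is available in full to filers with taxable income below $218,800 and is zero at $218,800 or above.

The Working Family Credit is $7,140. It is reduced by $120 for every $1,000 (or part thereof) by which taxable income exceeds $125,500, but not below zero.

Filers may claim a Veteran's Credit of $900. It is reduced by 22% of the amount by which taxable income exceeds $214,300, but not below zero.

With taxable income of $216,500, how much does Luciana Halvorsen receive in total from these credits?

$3,766

Education Credit: $216,500 is below the $218,800 cutoff, so the full $3,350 applies.
Working Family Credit: income exceeds $125,500 by $91,000 → 91 increments × $120 = $10,920 ≥ base, so the credit is $0.
Veteran's Credit: 22% of the $2,200 excess over $214,300 is $484; credit = $900 − $484 = $416.
Total: $3,350 + $0 + $416 = $3,766.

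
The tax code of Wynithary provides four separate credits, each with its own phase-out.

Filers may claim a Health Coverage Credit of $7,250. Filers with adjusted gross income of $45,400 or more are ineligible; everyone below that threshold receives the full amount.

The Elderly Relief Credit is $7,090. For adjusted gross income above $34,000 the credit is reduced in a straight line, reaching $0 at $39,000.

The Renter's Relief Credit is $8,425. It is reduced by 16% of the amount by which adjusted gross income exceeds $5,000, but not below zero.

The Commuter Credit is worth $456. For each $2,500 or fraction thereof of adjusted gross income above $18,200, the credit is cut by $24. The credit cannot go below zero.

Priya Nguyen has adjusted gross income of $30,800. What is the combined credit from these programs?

$18,949

Health Coverage Credit: $30,800 is below the $45,400 cutoff, so the full $7,250 applies.
Elderly Relief Credit: $30,800 is at or below the $34,000 threshold, so the full $7,090 applies.
Renter's Relief Credit: 16% of the $25,800 excess over $5,000 is $4,128; credit = $8,425 − $4,128 = $4,297.
Commuter Credit: income exceeds $18,200 by $12,600, which is 6 full-or-partial $2,500 increments; reduction = 6 × $24 = $144, leaving $312.
Total: $7,250 + $7,090 + $4,297 + $312 = $18,949.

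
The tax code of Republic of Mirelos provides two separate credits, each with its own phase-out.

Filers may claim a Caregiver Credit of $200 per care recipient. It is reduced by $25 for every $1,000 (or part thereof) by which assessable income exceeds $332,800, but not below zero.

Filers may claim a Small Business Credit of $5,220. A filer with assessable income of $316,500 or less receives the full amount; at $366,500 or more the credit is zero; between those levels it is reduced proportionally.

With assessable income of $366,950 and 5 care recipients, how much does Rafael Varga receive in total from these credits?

$125

Caregiver Credit: base = 5 × $200 = $1,000. income exceeds $332,800 by $34,150, which is 35 full-or-partial $1,000 increments; reduction = 35 × $25 = $875, leaving $125.
Small Business Credit: $366,950 is at or above $366,500, so the credit is $0.
Total: $125 + $0 = $125.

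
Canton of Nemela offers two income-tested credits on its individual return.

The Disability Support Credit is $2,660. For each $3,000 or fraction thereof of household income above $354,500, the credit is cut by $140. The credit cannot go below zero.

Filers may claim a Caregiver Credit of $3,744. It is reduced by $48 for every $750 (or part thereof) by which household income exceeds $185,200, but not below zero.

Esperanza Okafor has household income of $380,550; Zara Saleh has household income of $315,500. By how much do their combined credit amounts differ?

Esperanza ($380,550): Disability Support Credit: income exceeds $354,500 by $26,050, which is 9 full-or-partial $3,000 increments; reduction = 9 × $140 = $1,260, leaving $1,400. Caregiver Credit: income exceeds $185,200 by $195,350 → 261 increments × $48 = $12,528 ≥ base, so the credit is $0. total $1,400 + $0 = $1,400
Zara ($315,500): Disability Support Credit: $315,500 is at or below the $354,500 threshold, so the full $2,660 applies. Caregiver Credit: income exceeds $185,200 by $130,300 → 174 increments × $48 = $8,352 ≥ base, so the credit is $0. total $2,660 + $0 = $2,660
Difference: |$1,400 − $2,660| = $1,260.

$1,260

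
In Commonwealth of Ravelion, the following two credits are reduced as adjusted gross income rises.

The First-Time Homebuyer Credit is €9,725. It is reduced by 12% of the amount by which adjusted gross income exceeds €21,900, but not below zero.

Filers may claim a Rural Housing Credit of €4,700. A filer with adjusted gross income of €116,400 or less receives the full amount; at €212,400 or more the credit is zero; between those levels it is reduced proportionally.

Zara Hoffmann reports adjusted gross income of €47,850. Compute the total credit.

First-Time Homebuyer Credit: 12% of the €25,950 excess over €21,900 is €3,114; credit = €9,725 − €3,114 = €6,611.
Rural Housing Credit: €47,850 is at or below the €116,400 threshold, so the full €4,700 applies.
Total: €6,611 + €4,700 = €11,311.

€11,311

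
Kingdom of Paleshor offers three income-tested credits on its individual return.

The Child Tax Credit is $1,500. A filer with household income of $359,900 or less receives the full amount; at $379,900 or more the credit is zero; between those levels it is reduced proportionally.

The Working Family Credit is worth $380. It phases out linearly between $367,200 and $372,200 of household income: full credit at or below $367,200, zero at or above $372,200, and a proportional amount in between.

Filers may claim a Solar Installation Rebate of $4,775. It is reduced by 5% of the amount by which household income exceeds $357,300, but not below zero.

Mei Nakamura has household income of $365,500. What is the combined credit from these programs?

Child Tax Credit: $365,500 is $5,600 into a $20,000 phase-out range, leaving 14,400/20,000 of the credit: $1,500 × 14,400/20,000 = $1,080.
Working Family Credit: $365,500 is at or below the $367,200 threshold, so the full $380 applies.
Solar Installation Rebate: 5% of the $8,200 excess over $357,300 is $410; credit = $4,775 − $410 = $4,365.
Total: $1,080 + $380 + $4,365 = $5,825.

$5,825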